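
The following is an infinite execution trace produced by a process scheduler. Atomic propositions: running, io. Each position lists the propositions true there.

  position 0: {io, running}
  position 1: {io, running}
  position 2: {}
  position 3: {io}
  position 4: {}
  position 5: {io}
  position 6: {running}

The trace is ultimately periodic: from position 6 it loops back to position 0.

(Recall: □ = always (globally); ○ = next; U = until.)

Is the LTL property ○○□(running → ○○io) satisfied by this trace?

The position after 0 is 1; ○□(running → ○○io) is false there.

Violated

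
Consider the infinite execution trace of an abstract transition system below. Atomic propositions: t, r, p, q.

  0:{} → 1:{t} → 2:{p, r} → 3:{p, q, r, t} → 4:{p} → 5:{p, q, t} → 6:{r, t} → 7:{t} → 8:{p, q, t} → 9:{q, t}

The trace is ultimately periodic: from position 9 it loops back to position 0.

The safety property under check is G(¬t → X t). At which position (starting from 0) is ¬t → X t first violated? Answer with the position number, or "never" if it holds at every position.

¬t → X t holds at every position 0..9, and those are all the positions the trace ever visits, so the invariant G(¬t → X t) is never violated.

never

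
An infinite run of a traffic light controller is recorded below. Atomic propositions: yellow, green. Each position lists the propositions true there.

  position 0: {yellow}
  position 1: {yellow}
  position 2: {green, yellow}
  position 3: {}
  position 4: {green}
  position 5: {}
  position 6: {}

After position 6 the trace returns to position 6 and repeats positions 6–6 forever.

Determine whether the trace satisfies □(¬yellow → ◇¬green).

Holds

¬yellow → ◇¬green holds at every position 0..6, and those are all positions ever visited, so □(¬yellow → ◇¬green) holds.
Positions where ¬yellow holds: 3, 4, 5, 6.
Check ◇¬green at each: 3→ok, 4→ok, 5→ok, 6→ok.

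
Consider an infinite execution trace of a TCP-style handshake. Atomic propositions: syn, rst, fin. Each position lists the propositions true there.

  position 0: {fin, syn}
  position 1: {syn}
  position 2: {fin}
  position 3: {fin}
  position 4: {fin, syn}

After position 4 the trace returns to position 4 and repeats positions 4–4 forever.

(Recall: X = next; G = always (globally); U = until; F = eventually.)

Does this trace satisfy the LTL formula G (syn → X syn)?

syn → X syn must hold at every position from 0 onward. It fails at position 1, so G (syn → X syn) is false.
Positions where syn holds: 0, 1, 4.
Check X syn at each: 0→ok, 1→fails, 4→ok.

No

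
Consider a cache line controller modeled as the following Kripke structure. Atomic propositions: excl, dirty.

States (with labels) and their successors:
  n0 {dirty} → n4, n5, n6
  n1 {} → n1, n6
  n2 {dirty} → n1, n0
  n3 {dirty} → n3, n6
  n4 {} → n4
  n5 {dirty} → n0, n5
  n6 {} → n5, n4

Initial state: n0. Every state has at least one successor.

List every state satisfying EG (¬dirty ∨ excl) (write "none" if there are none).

{n1, n4, n6}

States satisfying ¬dirty ∨ excl: {n1, n4, n6}.
States satisfying EG (¬dirty ∨ excl): {n1, n4, n6}.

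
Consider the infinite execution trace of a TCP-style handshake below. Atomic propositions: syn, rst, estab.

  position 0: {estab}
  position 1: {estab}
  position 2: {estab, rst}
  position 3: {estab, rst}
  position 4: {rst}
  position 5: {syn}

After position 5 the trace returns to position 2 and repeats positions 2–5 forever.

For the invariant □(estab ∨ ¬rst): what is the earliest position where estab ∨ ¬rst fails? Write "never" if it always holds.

Check estab ∨ ¬rst at each position in order: 0 ✓, 1 ✓, 2 ✓, 3 ✓.
At position 4 the labels are {rst}, so estab ∨ ¬rst is false there. This is the first violation.

4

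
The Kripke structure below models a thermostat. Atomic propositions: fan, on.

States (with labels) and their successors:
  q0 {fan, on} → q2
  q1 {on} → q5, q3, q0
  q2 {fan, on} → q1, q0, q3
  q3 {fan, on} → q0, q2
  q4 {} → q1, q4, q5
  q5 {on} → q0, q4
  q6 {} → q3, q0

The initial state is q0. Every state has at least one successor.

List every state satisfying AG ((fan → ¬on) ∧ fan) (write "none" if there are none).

States satisfying (fan → ¬on) ∧ fan: ∅.
States satisfying AG ((fan → ¬on) ∧ fan): ∅.

none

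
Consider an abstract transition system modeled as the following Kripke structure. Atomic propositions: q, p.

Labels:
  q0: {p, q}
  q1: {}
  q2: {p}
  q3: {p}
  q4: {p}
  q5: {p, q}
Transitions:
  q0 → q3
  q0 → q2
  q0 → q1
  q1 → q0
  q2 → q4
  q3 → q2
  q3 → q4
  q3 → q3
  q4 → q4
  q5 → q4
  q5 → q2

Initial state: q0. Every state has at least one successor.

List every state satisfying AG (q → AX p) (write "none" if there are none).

{q2, q3, q4, q5}

States satisfying q → AX p: {q1, q2, q3, q4, q5}.
States satisfying AG (q → AX p): {q2, q3, q4, q5}.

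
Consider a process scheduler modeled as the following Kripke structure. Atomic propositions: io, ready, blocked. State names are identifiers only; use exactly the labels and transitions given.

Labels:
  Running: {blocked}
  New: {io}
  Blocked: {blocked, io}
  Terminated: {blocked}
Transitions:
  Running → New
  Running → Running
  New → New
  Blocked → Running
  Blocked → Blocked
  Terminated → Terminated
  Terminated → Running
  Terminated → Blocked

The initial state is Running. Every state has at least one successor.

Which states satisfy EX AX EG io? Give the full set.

{Running, New}

States satisfying AX EG io: {New}.
States satisfying EX AX EG io: {Running, New}.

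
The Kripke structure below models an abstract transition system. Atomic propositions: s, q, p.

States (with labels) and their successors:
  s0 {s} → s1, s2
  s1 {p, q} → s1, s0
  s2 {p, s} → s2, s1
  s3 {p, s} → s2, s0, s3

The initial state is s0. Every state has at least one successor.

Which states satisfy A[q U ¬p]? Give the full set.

{s0}

States satisfying q: {s1}.
States satisfying ¬p: {s0}.
States satisfying A[q U ¬p]: {s0}.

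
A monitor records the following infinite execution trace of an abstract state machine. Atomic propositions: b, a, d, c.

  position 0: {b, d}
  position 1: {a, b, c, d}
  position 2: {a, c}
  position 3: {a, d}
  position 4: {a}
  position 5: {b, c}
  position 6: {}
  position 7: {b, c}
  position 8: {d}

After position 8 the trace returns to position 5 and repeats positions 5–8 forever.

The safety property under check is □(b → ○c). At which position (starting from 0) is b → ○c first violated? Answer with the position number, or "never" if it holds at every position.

Check b → ○c at each position in order: 0 ✓, 1 ✓, 2 ✓, 3 ✓, 4 ✓.
At position 5 the labels are {b, c} and the next position 6 has {}, so b → ○c is false there. This is the first violation.

5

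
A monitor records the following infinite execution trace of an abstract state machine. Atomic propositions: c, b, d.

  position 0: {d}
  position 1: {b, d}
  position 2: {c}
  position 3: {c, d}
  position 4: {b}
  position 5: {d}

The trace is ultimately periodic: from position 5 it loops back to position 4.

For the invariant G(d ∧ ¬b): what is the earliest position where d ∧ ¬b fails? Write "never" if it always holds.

Check d ∧ ¬b at each position in order: 0 ✓.
At position 1 the labels are {b, d}, so d ∧ ¬b is false there. This is the first violation.

1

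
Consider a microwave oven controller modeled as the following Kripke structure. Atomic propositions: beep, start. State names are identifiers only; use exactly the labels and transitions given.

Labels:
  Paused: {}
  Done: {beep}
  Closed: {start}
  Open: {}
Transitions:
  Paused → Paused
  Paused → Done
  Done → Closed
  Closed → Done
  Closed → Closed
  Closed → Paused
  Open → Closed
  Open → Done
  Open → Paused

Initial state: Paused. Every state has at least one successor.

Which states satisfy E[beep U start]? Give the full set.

States satisfying beep: {Done}.
States satisfying start: {Closed}.
States satisfying E[beep U start]: {Done, Closed}.

{Done, Closed}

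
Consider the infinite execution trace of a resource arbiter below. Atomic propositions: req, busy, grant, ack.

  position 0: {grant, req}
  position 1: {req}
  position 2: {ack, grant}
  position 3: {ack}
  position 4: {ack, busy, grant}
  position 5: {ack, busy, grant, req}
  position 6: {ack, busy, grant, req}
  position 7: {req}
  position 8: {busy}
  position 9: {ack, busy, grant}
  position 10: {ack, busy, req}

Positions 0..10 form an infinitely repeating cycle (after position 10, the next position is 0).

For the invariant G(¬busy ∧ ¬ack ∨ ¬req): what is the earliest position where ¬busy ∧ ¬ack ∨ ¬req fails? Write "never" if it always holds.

5

Check ¬busy ∧ ¬ack ∨ ¬req at each position in order: 0 ✓, 1 ✓, 2 ✓, 3 ✓, 4 ✓.
At position 5 the labels are {ack, busy, grant, req}, so ¬busy ∧ ¬ack ∨ ¬req is false there. This is the first violation.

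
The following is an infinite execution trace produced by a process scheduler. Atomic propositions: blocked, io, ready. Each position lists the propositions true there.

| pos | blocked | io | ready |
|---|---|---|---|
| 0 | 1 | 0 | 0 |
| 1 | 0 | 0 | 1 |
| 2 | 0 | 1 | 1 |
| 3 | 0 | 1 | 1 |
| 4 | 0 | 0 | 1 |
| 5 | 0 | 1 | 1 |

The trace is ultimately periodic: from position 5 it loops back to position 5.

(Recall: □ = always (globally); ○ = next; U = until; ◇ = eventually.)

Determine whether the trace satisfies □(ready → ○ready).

Yes

ready → ○ready holds at every position 0..5, and those are all positions ever visited, so □(ready → ○ready) holds.
Positions where ready holds: 1, 2, 3, 4, 5.
Check ○ready at each: 1→ok, 2→ok, 3→ok, 4→ok, 5→ok.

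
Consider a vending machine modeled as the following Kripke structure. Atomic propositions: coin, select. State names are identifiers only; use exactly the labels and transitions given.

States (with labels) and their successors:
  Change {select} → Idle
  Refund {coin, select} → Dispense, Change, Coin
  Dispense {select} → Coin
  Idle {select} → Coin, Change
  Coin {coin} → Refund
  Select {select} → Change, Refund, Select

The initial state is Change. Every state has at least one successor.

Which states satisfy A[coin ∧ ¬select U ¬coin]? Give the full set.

States satisfying coin ∧ ¬select: {Coin}.
States satisfying ¬coin: {Change, Dispense, Idle, Select}.
States satisfying A[coin ∧ ¬select U ¬coin]: {Change, Dispense, Idle, Select}.

{Change, Dispense, Idle, Select}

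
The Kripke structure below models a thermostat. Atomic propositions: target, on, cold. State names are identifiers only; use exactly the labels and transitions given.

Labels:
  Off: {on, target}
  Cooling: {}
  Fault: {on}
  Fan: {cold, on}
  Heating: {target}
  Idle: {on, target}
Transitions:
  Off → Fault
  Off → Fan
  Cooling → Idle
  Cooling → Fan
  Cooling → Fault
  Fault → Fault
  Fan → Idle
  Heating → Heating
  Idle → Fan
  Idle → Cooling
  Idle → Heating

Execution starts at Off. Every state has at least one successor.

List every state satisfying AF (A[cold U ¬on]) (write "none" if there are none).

{Cooling, Heating}

States satisfying A[cold U ¬on]: {Cooling, Heating}.
States satisfying AF (A[cold U ¬on]): {Cooling, Heating}.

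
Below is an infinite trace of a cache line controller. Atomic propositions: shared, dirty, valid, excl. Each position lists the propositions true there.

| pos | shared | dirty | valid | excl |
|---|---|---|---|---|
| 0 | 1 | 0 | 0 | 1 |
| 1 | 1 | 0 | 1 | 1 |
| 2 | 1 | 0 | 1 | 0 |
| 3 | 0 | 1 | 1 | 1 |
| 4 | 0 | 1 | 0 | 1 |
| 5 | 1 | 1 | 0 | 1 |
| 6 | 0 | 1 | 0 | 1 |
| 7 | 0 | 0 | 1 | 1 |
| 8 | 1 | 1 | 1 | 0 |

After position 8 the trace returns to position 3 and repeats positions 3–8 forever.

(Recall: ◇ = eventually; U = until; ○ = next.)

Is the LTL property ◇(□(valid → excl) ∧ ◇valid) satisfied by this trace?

□(valid → excl) ∧ ◇valid is false at every position 0..8, so it never becomes true and ◇(□(valid → excl) ∧ ◇valid) fails.

Does not hold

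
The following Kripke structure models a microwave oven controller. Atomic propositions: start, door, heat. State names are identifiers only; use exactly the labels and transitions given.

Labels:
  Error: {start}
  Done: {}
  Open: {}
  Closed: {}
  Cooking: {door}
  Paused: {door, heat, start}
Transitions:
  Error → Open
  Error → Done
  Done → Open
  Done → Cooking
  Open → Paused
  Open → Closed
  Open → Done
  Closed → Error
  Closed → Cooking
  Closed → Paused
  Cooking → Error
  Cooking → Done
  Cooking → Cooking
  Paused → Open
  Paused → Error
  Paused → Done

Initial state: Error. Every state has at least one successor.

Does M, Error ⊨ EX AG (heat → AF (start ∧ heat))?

States satisfying AG (heat → AF (start ∧ heat)): {Error, Done, Open, Closed, Cooking, Paused}.
States satisfying EX AG (heat → AF (start ∧ heat)): {Error, Done, Open, Closed, Cooking, Paused}.
Error ∈ Sat(EX AG (heat → AF (start ∧ heat))).

Satisfied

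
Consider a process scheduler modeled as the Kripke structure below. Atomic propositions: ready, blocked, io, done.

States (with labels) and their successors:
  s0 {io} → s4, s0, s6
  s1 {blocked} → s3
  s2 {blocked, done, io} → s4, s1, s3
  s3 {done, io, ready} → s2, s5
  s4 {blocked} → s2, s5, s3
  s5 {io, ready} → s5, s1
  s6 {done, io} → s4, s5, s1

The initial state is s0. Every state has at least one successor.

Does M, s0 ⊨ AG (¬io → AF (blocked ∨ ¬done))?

Yes

States satisfying ¬io → AF (blocked ∨ ¬done): {s0, s1, s2, s3, s4, s5, s6}.
States satisfying AG (¬io → AF (blocked ∨ ¬done)): {s0, s1, s2, s3, s4, s5, s6}.
Every state reachable from s0 satisfies ¬io → AF (blocked ∨ ¬done).
s0 ∈ Sat(AG (¬io → AF (blocked ∨ ¬done))).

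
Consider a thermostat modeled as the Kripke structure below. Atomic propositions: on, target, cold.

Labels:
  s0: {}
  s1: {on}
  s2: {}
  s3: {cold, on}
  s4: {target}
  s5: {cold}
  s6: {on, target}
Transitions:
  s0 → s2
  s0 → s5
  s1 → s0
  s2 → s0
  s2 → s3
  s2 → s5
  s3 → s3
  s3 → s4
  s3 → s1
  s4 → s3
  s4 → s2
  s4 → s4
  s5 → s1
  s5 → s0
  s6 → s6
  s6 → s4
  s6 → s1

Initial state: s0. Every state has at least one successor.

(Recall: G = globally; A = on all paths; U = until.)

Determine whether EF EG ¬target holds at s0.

States satisfying EG ¬target: {s0, s1, s2, s3, s5}.
States satisfying EF EG ¬target: {s0, s1, s2, s3, s4, s5, s6}.
Some path from s0 reaches a state where EG ¬target holds.
s0 ∈ Sat(EF EG ¬target).

Yes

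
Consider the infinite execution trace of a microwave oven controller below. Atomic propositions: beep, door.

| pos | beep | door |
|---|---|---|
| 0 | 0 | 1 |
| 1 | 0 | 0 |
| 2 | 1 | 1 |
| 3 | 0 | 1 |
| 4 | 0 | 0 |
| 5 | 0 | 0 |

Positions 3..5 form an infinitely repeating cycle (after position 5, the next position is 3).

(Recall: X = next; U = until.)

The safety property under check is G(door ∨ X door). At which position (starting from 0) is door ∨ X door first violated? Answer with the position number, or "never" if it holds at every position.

4

Check door ∨ X door at each position in order: 0 ✓, 1 ✓, 2 ✓, 3 ✓.
At position 4 the labels are {} and the next position 5 has {}, so door ∨ X door is false there. This is the first violation.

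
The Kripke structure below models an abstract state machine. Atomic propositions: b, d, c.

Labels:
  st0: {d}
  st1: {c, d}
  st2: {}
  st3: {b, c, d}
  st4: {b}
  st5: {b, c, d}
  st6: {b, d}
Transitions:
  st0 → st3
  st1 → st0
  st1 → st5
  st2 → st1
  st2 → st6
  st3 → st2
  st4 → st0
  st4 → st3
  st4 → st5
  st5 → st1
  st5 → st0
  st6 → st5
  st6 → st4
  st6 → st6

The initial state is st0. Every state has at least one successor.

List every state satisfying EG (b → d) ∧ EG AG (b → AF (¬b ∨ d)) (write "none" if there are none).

{st0, st1, st2, st3, st5, st6}

States satisfying b → d: {st0, st1, st2, st3, st5, st6}.
States satisfying EG (b → d): {st0, st1, st2, st3, st5, st6}.
States satisfying AG (b → AF (¬b ∨ d)): {st0, st1, st2, st3, st4, st5, st6}.
States satisfying EG AG (b → AF (¬b ∨ d)): {st0, st1, st2, st3, st4, st5, st6}.
States satisfying EG (b → d) ∧ EG AG (b → AF (¬b ∨ d)): {st0, st1, st2, st3, st5, st6}.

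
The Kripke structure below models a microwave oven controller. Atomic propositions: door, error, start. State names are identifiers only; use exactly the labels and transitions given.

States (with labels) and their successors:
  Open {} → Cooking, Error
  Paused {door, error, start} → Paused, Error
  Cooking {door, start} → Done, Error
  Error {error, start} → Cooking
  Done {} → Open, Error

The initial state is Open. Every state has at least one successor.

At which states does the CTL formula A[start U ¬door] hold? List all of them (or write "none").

States satisfying start: {Paused, Cooking, Error}.
States satisfying ¬door: {Open, Error, Done}.
States satisfying A[start U ¬door]: {Open, Cooking, Error, Done}.

{Open, Cooking, Error, Done}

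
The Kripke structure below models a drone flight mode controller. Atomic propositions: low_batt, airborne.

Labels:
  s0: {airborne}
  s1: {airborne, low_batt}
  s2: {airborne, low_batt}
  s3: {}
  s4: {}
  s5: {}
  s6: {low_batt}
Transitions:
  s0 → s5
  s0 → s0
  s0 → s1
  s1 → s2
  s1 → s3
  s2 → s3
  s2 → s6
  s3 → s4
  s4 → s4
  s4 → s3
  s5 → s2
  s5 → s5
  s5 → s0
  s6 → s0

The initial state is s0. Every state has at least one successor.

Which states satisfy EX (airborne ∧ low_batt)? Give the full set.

States satisfying airborne ∧ low_batt: {s1, s2}.
States satisfying EX (airborne ∧ low_batt): {s0, s1, s5}.

{s0, s1, s5}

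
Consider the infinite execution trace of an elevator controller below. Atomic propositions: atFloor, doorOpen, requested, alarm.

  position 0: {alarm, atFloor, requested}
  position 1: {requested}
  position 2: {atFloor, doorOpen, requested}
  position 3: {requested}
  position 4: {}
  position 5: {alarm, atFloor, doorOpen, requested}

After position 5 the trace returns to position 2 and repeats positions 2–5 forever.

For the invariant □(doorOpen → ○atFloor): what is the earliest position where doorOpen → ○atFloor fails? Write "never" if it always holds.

Check doorOpen → ○atFloor at each position in order: 0 ✓, 1 ✓.
At position 2 the labels are {atFloor, doorOpen, requested} and the next position 3 has {requested}, so doorOpen → ○atFloor is false there. This is the first violation.

2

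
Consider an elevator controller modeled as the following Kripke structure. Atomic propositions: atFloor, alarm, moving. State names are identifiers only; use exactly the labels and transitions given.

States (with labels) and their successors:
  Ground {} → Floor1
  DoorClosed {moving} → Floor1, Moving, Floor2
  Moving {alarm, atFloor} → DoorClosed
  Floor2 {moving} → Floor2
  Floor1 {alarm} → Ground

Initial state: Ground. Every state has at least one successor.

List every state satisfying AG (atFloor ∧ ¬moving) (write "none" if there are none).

States satisfying atFloor ∧ ¬moving: {Moving}.
States satisfying AG (atFloor ∧ ¬moving): ∅.

none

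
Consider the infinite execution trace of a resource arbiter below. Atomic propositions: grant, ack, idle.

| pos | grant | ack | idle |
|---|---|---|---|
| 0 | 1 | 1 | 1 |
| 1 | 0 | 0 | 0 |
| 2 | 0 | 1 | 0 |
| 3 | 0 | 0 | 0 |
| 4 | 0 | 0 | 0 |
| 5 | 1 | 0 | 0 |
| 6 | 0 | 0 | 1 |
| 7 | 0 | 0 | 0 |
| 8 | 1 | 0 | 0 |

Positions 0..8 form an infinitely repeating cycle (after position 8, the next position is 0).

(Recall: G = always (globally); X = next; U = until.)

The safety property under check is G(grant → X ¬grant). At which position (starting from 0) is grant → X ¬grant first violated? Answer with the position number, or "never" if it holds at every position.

8

Check grant → X ¬grant at each position in order: 0 ✓, 1 ✓, 2 ✓, 3 ✓, 4 ✓, 5 ✓, 6 ✓, 7 ✓.
At position 8 the labels are {grant} and the next position 0 has {ack, grant, idle}, so grant → X ¬grant is false there. This is the first violation.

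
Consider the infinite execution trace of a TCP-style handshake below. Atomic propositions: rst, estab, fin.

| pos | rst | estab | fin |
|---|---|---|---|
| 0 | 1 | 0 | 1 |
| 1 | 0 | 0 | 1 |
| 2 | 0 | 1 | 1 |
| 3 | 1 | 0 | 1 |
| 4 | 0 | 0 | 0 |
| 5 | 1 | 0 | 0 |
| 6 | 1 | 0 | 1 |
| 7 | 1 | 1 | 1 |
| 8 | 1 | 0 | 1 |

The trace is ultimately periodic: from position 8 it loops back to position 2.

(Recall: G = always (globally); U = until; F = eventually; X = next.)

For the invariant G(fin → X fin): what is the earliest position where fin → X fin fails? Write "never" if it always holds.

3

Check fin → X fin at each position in order: 0 ✓, 1 ✓, 2 ✓.
At position 3 the labels are {fin, rst} and the next position 4 has {}, so fin → X fin is false there. This is the first violation.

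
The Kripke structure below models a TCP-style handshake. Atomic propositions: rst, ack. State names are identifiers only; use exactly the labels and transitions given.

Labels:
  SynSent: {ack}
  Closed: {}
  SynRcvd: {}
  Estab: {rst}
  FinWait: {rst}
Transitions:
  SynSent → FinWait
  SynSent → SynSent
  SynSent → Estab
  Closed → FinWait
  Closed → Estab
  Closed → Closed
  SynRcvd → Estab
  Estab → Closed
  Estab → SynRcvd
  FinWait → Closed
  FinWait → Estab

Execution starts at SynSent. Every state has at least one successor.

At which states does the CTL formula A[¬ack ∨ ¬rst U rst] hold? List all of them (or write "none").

{SynRcvd, Estab, FinWait}

States satisfying ¬ack ∨ ¬rst: {SynSent, Closed, SynRcvd, Estab, FinWait}.
States satisfying rst: {Estab, FinWait}.
States satisfying A[¬ack ∨ ¬rst U rst]: {SynRcvd, Estab, FinWait}.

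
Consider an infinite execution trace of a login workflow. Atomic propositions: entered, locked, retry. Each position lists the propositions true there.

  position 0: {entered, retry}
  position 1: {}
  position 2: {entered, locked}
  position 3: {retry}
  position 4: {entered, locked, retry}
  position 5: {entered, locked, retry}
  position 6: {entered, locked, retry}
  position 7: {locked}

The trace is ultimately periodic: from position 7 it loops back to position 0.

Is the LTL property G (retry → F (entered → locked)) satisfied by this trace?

Holds

retry → F (entered → locked) holds at every position 0..7, and those are all positions ever visited, so G (retry → F (entered → locked)) holds.
Positions where retry holds: 0, 3, 4, 5, 6.
Check F (entered → locked) at each: 0→ok, 3→ok, 4→ok, 5→ok, 6→ok.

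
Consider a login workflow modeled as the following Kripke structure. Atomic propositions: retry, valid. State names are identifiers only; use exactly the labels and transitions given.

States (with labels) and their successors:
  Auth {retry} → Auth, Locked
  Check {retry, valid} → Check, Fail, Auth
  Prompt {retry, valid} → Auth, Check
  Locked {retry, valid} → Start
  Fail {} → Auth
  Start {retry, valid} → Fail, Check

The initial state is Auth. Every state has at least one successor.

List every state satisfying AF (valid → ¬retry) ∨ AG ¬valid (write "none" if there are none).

States satisfying valid → ¬retry: {Auth, Fail}.
States satisfying AF (valid → ¬retry): {Auth, Fail}.
States satisfying ¬valid: {Auth, Fail}.
States satisfying AG ¬valid: ∅.
States satisfying AF (valid → ¬retry) ∨ AG ¬valid: {Auth, Fail}.

{Auth, Fail}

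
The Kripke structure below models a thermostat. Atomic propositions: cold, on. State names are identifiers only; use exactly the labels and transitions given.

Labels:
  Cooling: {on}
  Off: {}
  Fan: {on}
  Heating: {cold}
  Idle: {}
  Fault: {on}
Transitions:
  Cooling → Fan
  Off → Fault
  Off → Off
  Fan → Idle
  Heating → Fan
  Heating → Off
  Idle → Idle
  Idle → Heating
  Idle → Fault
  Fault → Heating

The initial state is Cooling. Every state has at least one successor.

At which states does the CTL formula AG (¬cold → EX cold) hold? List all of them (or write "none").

none

States satisfying ¬cold → EX cold: {Heating, Idle, Fault}.
States satisfying AG (¬cold → EX cold): ∅.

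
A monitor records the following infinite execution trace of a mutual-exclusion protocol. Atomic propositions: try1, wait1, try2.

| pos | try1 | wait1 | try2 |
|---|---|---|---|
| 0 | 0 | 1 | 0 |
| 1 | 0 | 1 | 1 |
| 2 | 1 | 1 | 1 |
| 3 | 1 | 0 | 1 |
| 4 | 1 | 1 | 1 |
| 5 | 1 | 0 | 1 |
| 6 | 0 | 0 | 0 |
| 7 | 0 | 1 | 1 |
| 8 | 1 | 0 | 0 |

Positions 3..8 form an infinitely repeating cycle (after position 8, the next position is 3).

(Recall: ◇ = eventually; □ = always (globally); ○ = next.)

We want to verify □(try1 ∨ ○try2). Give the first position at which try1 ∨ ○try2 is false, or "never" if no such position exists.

Check try1 ∨ ○try2 at each position in order: 0 ✓, 1 ✓, 2 ✓, 3 ✓, 4 ✓, 5 ✓, 6 ✓.
At position 7 the labels are {try2, wait1} and the next position 8 has {try1}, so try1 ∨ ○try2 is false there. This is the first violation.

7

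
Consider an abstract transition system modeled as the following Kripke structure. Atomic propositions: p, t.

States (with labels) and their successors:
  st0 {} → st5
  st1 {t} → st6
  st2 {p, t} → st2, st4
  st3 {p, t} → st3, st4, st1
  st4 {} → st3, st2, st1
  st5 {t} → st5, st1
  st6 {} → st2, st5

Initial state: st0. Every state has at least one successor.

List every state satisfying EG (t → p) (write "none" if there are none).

States satisfying t → p: {st0, st2, st3, st4, st6}.
States satisfying EG (t → p): {st2, st3, st4, st6}.

{st2, st3, st4, st6}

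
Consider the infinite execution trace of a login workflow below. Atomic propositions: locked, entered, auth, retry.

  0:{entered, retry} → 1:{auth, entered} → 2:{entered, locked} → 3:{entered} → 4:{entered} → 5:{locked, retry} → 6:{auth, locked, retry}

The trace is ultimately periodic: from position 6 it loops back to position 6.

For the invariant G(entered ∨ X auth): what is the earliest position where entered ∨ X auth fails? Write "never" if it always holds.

entered ∨ X auth holds at every position 0..6, and those are all the positions the trace ever visits, so the invariant G(entered ∨ X auth) is never violated.

never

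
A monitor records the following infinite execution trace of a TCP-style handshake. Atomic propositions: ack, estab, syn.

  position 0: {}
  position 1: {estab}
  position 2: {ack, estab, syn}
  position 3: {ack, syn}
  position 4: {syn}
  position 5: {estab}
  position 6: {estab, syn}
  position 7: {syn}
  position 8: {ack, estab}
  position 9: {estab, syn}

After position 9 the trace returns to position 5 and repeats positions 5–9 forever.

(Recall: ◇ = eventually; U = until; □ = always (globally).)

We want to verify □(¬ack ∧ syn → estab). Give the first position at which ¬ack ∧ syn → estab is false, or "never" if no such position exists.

Check ¬ack ∧ syn → estab at each position in order: 0 ✓, 1 ✓, 2 ✓, 3 ✓.
At position 4 the labels are {syn}, so ¬ack ∧ syn → estab is false there. This is the first violation.

4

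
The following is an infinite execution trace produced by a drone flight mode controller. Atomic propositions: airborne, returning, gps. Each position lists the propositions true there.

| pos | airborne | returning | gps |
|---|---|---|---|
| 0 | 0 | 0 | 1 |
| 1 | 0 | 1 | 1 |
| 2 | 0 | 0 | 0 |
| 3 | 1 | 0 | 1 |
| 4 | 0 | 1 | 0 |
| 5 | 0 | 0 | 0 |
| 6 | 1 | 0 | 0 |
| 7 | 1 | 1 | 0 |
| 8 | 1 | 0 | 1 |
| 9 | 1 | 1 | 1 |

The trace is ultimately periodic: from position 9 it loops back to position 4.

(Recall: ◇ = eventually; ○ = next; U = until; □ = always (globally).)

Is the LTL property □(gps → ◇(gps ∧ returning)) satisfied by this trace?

Holds

gps → ◇(gps ∧ returning) holds at every position 0..9, and those are all positions ever visited, so □(gps → ◇(gps ∧ returning)) holds.
Positions where gps holds: 0, 1, 3, 8, 9.
Check ◇(gps ∧ returning) at each: 0→ok, 1→ok, 3→ok, 8→ok, 9→ok.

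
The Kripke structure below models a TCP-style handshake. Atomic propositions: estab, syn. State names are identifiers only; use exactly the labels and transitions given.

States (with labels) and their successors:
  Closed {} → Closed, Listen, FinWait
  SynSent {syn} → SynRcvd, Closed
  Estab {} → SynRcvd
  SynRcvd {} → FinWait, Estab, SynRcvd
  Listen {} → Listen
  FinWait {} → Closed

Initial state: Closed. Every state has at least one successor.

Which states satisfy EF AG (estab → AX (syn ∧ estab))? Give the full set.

States satisfying AG (estab → AX (syn ∧ estab)): {Closed, SynSent, Estab, SynRcvd, Listen, FinWait}.
States satisfying EF AG (estab → AX (syn ∧ estab)): {Closed, SynSent, Estab, SynRcvd, Listen, FinWait}.

{Closed, SynSent, Estab, SynRcvd, Listen, FinWait}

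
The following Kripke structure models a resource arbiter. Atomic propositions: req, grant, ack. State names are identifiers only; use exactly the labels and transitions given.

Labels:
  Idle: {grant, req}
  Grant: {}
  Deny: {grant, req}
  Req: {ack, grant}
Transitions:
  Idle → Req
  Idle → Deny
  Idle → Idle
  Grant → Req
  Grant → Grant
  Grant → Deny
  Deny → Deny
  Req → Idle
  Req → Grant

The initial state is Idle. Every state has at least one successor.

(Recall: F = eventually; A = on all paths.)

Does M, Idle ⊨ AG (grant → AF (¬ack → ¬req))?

Does not hold

States satisfying grant → AF (¬ack → ¬req): {Grant, Req}.
States satisfying AG (grant → AF (¬ack → ¬req)): ∅.
Deny is reachable from Idle and violates grant → AF (¬ack → ¬req), so AG fails at Idle.
Idle ∉ Sat(AG (grant → AF (¬ack → ¬req))).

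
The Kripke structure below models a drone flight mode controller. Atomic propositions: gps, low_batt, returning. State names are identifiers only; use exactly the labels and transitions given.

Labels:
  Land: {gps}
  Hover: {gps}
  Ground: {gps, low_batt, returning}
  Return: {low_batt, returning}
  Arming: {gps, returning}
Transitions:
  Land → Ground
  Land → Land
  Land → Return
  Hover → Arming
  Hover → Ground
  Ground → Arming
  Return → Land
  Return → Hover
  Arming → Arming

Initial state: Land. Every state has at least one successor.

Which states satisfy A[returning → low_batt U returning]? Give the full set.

{Hover, Ground, Return, Arming}

States satisfying returning → low_batt: {Land, Hover, Ground, Return}.
States satisfying returning: {Ground, Return, Arming}.
States satisfying A[returning → low_batt U returning]: {Hover, Ground, Return, Arming}.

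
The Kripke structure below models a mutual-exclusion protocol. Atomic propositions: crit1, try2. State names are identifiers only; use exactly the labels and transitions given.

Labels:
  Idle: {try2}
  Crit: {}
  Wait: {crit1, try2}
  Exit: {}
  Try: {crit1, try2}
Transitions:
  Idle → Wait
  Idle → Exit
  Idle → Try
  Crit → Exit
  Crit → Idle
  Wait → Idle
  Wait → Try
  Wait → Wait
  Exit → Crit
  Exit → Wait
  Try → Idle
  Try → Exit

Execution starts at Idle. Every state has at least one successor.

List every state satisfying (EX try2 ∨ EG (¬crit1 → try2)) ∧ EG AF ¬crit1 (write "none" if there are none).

{Idle, Crit, Exit, Try}

States satisfying try2: {Idle, Wait, Try}.
States satisfying EX try2: {Idle, Crit, Wait, Exit, Try}.
States satisfying ¬crit1 → try2: {Idle, Wait, Try}.
States satisfying EG (¬crit1 → try2): {Idle, Wait, Try}.
States satisfying EX try2 ∨ EG (¬crit1 → try2): {Idle, Crit, Wait, Exit, Try}.
States satisfying AF ¬crit1: {Idle, Crit, Exit, Try}.
States satisfying EG AF ¬crit1: {Idle, Crit, Exit, Try}.
States satisfying (EX try2 ∨ EG (¬crit1 → try2)) ∧ EG AF ¬crit1: {Idle, Crit, Exit, Try}.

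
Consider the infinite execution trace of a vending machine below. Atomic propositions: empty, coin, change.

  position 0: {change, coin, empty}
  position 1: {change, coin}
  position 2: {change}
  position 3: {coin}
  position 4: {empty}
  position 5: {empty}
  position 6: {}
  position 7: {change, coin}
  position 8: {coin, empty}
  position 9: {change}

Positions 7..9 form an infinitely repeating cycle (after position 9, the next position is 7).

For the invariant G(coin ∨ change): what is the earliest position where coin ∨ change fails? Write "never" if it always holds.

4

Check coin ∨ change at each position in order: 0 ✓, 1 ✓, 2 ✓, 3 ✓.
At position 4 the labels are {empty}, so coin ∨ change is false there. This is the first violation.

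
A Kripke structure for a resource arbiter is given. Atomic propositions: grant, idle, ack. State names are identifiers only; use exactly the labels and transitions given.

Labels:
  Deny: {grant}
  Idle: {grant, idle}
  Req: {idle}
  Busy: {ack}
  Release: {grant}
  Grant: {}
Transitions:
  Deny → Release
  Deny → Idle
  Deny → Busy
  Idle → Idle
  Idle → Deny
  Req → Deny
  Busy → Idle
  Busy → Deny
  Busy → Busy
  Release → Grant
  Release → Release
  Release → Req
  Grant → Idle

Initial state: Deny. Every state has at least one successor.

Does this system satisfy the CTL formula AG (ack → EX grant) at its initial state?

States satisfying ack → EX grant: {Deny, Idle, Req, Busy, Release, Grant}.
States satisfying AG (ack → EX grant): {Deny, Idle, Req, Busy, Release, Grant}.
Every state reachable from Deny satisfies ack → EX grant.
Deny ∈ Sat(AG (ack → EX grant)).

Holds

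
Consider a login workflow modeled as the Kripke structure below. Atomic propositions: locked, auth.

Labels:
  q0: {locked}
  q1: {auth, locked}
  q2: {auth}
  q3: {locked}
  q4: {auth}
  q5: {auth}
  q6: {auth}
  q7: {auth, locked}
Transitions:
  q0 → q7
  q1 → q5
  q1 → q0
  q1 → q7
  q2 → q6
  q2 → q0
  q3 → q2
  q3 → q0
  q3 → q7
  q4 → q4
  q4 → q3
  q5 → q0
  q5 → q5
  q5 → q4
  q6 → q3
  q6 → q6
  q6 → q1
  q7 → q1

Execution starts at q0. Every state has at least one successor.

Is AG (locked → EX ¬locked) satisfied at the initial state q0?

Violated

States satisfying locked → EX ¬locked: {q1, q2, q3, q4, q5, q6}.
States satisfying AG (locked → EX ¬locked): ∅.
q0 is reachable from q0 and violates locked → EX ¬locked, so AG fails at q0.
q0 ∉ Sat(AG (locked → EX ¬locked)).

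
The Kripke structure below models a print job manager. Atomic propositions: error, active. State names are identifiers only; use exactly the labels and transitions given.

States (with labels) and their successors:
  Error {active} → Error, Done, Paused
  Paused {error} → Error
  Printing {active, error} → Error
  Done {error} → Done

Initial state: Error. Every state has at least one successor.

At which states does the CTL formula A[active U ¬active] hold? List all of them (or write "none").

{Paused, Done}

States satisfying active: {Error, Printing}.
States satisfying ¬active: {Paused, Done}.
States satisfying A[active U ¬active]: {Paused, Done}.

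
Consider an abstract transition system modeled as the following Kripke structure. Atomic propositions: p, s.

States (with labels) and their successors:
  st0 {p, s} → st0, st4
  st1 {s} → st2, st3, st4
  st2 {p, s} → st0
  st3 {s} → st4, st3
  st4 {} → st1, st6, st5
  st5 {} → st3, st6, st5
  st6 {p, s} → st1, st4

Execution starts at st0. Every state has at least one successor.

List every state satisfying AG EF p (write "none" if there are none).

{st0, st1, st2, st3, st4, st5, st6}

States satisfying EF p: {st0, st1, st2, st3, st4, st5, st6}.
States satisfying AG EF p: {st0, st1, st2, st3, st4, st5, st6}.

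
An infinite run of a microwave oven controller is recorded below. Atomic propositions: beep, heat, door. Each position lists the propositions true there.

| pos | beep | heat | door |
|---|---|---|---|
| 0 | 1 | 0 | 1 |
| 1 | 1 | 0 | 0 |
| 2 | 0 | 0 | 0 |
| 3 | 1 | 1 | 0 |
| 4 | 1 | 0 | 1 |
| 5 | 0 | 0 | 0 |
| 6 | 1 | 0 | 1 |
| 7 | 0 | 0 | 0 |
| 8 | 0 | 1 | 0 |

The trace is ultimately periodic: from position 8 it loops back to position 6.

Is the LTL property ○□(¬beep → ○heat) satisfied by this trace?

The position after 0 is 1; □(¬beep → ○heat) is false there.

Violated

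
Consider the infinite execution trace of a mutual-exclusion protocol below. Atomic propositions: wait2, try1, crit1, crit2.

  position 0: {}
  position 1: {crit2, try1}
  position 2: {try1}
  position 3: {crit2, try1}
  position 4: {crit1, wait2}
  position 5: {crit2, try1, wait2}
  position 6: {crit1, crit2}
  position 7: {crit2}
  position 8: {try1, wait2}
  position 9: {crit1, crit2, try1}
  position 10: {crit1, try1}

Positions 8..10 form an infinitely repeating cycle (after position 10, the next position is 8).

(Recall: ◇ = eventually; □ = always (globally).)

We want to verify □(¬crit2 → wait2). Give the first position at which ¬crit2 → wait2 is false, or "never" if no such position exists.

0

At position 0 the labels are {}, so ¬crit2 → wait2 is false there. This is the first violation.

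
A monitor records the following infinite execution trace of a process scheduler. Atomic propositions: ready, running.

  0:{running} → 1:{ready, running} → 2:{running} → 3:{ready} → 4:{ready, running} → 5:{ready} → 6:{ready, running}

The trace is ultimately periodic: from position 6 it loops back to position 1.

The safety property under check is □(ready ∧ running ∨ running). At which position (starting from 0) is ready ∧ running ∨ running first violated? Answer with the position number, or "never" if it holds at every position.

3

Check ready ∧ running ∨ running at each position in order: 0 ✓, 1 ✓, 2 ✓.
At position 3 the labels are {ready}, so ready ∧ running ∨ running is false there. This is the first violation.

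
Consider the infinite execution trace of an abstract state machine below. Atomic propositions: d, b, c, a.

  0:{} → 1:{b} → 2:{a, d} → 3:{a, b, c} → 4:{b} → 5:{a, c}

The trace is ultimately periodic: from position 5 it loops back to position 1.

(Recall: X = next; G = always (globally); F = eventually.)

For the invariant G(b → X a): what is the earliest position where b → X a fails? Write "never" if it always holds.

Check b → X a at each position in order: 0 ✓, 1 ✓, 2 ✓.
At position 3 the labels are {a, b, c} and the next position 4 has {b}, so b → X a is false there. This is the first violation.

3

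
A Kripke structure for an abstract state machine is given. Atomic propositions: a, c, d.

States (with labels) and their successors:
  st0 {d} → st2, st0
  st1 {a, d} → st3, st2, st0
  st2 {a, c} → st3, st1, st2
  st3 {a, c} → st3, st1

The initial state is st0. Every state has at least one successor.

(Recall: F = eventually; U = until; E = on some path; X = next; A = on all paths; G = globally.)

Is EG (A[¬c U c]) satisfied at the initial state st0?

No

States satisfying A[¬c U c]: {st2, st3}.
States satisfying EG (A[¬c U c]): {st2, st3}.
No suitable path/successor from st0 witnesses the formula.
st0 ∉ Sat(EG (A[¬c U c])).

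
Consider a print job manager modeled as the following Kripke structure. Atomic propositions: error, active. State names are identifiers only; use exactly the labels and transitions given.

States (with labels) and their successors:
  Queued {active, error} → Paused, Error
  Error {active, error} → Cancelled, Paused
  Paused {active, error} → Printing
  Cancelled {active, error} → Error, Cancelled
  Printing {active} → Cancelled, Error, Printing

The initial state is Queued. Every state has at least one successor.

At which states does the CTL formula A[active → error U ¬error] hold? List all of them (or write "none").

{Paused, Printing}

States satisfying active → error: {Queued, Error, Paused, Cancelled}.
States satisfying ¬error: {Printing}.
States satisfying A[active → error U ¬error]: {Paused, Printing}.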